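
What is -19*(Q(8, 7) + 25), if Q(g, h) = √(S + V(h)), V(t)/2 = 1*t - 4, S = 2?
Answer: -475 - 38*√2 ≈ -528.74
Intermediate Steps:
V(t) = -8 + 2*t (V(t) = 2*(1*t - 4) = 2*(t - 4) = 2*(-4 + t) = -8 + 2*t)
Q(g, h) = √(-6 + 2*h) (Q(g, h) = √(2 + (-8 + 2*h)) = √(-6 + 2*h))
-19*(Q(8, 7) + 25) = -19*(√(-6 + 2*7) + 25) = -19*(√(-6 + 14) + 25) = -19*(√8 + 25) = -19*(2*√2 + 25) = -19*(25 + 2*√2) = -475 - 38*√2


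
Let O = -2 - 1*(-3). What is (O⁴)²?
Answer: 1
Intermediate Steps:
O = 1 (O = -2 + 3 = 1)
(O⁴)² = (1⁴)² = 1² = 1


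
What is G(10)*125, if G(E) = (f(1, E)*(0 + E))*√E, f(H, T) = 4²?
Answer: 20000*√10 ≈ 63246.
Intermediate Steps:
f(H, T) = 16
G(E) = 16*E^(3/2) (G(E) = (16*(0 + E))*√E = (16*E)*√E = 16*E^(3/2))
G(10)*125 = (16*10^(3/2))*125 = (16*(10*√10))*125 = (160*√10)*125 = 20000*√10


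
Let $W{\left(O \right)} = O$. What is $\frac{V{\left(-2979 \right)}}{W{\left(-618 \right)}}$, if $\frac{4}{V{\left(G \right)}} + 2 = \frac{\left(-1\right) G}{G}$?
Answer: $\frac{2}{927} \approx 0.0021575$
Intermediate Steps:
$V{\left(G \right)} = - \frac{4}{3}$ ($V{\left(G \right)} = \frac{4}{-2 + \frac{\left(-1\right) G}{G}} = \frac{4}{-2 - 1} = \frac{4}{-3} = 4 \left(- \frac{1}{3}\right) = - \frac{4}{3}$)
$\frac{V{\left(-2979 \right)}}{W{\left(-618 \right)}} = - \frac{4}{3 \left(-618\right)} = \left(- \frac{4}{3}\right) \left(- \frac{1}{618}\right) = \frac{2}{927}$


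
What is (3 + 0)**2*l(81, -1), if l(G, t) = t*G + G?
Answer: 0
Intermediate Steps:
l(G, t) = G + G*t (l(G, t) = G*t + G = G + G*t)
(3 + 0)**2*l(81, -1) = (3 + 0)**2*(81*(1 - 1)) = 3**2*(81*0) = 9*0 = 0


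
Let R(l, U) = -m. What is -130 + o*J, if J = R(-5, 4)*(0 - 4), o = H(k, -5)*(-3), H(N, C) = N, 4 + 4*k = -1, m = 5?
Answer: -55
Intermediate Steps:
k = -5/4 (k = -1 + (¼)*(-1) = -1 - ¼ = -5/4 ≈ -1.2500)
R(l, U) = -5 (R(l, U) = -1*5 = -5)
o = 15/4 (o = -5/4*(-3) = 15/4 ≈ 3.7500)
J = 20 (J = -5*(0 - 4) = -5*(-4) = 20)
-130 + o*J = -130 + (15/4)*20 = -130 + 75 = -55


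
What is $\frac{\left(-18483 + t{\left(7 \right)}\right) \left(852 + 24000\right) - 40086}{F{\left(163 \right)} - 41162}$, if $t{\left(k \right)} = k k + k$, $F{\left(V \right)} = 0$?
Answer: $\frac{228993945}{20581} \approx 11126.0$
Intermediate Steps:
$t{\left(k \right)} = k + k^{2}$ ($t{\left(k \right)} = k^{2} + k = k + k^{2}$)
$\frac{\left(-18483 + t{\left(7 \right)}\right) \left(852 + 24000\right) - 40086}{F{\left(163 \right)} - 41162} = \frac{\left(-18483 + 7 \left(1 + 7\right)\right) \left(852 + 24000\right) - 40086}{0 - 41162} = \frac{\left(-18483 + 7 \cdot 8\right) 24852 - 40086}{-41162} = \left(\left(-18483 + 56\right) 24852 - 40086\right) \left(- \frac{1}{41162}\right) = \left(\left(-18427\right) 24852 - 40086\right) \left(- \frac{1}{41162}\right) = \left(-457947804 - 40086\right) \left(- \frac{1}{41162}\right) = \left(-457987890\right) \left(- \frac{1}{41162}\right) = \frac{228993945}{20581}$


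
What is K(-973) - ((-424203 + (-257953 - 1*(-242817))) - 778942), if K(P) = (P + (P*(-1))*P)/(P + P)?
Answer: 1218768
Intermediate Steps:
K(P) = (P - P²)/(2*P) (K(P) = (P + (-P)*P)/((2*P)) = (P - P²)*(1/(2*P)) = (P - P²)/(2*P))
K(-973) - ((-424203 + (-257953 - 1*(-242817))) - 778942) = (½ - ½*(-973)) - ((-424203 + (-257953 - 1*(-242817))) - 778942) = (½ + 973/2) - ((-424203 + (-257953 + 242817)) - 778942) = 487 - ((-424203 - 15136) - 778942) = 487 - (-439339 - 778942) = 487 - 1*(-1218281) = 487 + 1218281 = 1218768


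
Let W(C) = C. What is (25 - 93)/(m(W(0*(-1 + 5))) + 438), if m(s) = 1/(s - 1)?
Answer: -68/437 ≈ -0.15561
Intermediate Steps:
m(s) = 1/(-1 + s)
(25 - 93)/(m(W(0*(-1 + 5))) + 438) = (25 - 93)/(1/(-1 + 0*(-1 + 5)) + 438) = -68/(1/(-1 + 0*4) + 438) = -68/(1/(-1 + 0) + 438) = -68/(1/(-1) + 438) = -68/(-1 + 438) = -68/437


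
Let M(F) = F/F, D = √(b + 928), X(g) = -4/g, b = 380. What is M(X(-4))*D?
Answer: 2*√327 ≈ 36.166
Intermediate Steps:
D = 2*√327 (D = √(380 + 928) = √1308 = 2*√327 ≈ 36.166)
M(F) = 1
M(X(-4))*D = 1*(2*√327) = 2*√327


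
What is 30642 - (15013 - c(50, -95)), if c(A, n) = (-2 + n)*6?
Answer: 15047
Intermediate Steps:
c(A, n) = -12 + 6*n
30642 - (15013 - c(50, -95)) = 30642 - (15013 - (-12 + 6*(-95))) = 30642 - (15013 - (-12 - 570)) = 30642 - (15013 - 1*(-582)) = 30642 - (15013 + 582) = 30642 - 1*15595 = 30642 - 15595 = 15047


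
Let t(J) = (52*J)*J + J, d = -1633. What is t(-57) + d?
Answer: 167258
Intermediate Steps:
t(J) = J + 52*J² (t(J) = 52*J² + J = J + 52*J²)
t(-57) + d = -57*(1 + 52*(-57)) - 1633 = -57*(1 - 2964) - 1633 = -57*(-2963) - 1633 = 168891 - 1633 = 167258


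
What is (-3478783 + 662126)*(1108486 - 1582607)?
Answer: 1335436233497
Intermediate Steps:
(-3478783 + 662126)*(1108486 - 1582607) = -2816657*(-474121) = 1335436233497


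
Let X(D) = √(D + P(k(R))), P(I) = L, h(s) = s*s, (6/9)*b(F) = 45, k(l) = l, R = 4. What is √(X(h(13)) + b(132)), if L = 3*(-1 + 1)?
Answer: √322/2 ≈ 8.9722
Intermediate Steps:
b(F) = 135/2 (b(F) = (3/2)*45 = 135/2)
h(s) = s²
L = 0 (L = 3*0 = 0)
P(I) = 0
X(D) = √D (X(D) = √(D + 0) = √D)
√(X(h(13)) + b(132)) = √(√(13²) + 135/2) = √(√169 + 135/2) = √(13 + 135/2) = √(161/2) = √322/2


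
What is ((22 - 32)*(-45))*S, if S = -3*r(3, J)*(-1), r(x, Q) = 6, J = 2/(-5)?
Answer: 8100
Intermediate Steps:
J = -⅖ (J = 2*(-⅕) = -⅖ ≈ -0.40000)
S = 18 (S = -3*6*(-1) = -18*(-1) = 18)
((22 - 32)*(-45))*S = ((22 - 32)*(-45))*18 = -10*(-45)*18 = 450*18 = 8100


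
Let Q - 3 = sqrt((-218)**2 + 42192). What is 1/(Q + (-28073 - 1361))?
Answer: -29431/866094045 - 2*sqrt(22429)/866094045 ≈ -3.4327e-5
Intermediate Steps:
Q = 3 + 2*sqrt(22429) (Q = 3 + sqrt((-218)**2 + 42192) = 3 + sqrt(47524 + 42192) = 3 + sqrt(89716) = 3 + 2*sqrt(22429) ≈ 302.53)
1/(Q + (-28073 - 1361)) = 1/((3 + 2*sqrt(22429)) + (-28073 - 1361)) = 1/((3 + 2*sqrt(22429)) - 29434) = 1/(-29431 + 2*sqrt(22429))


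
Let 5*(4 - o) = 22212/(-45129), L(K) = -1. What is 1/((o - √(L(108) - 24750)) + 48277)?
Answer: 273140475931085/13187662229518291736 + 5657296225*I*√24751/13187662229518291736 ≈ 2.0712e-5 + 6.749e-8*I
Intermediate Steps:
o = 308264/75215 (o = 4 - 22212/(5*(-45129)) = 4 - 22212*(-1)/(5*45129) = 4 - ⅕*(-7404/15043) = 4 + 7404/75215 = 308264/75215 ≈ 4.0984)
1/((o - √(L(108) - 24750)) + 48277) = 1/((308264/75215 - √(-1 - 24750)) + 48277) = 1/((308264/75215 - √(-24751)) + 48277) = 1/((308264/75215 - I*√24751) + 48277) = 1/(3631462819/75215 - I*√24751)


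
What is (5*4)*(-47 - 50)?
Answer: -1940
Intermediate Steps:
(5*4)*(-47 - 50) = 20*(-97) = -1940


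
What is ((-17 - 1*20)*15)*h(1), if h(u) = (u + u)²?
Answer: -2220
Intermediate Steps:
h(u) = 4*u² (h(u) = (2*u)² = 4*u²)
((-17 - 1*20)*15)*h(1) = ((-17 - 1*20)*15)*(4*1²) = ((-17 - 20)*15)*(4*1) = -37*15*4 = -555*4 = -2220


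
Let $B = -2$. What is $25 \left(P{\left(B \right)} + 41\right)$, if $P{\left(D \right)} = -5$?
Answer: $900$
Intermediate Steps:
$25 \left(P{\left(B \right)} + 41\right) = 25 \left(-5 + 41\right) = 25 \cdot 36 = 900$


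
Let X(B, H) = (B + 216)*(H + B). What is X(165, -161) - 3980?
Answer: -2456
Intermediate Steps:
X(B, H) = (216 + B)*(B + H)
X(165, -161) - 3980 = (165² + 216*165 + 216*(-161) + 165*(-161)) - 3980 = (27225 + 35640 - 34776 - 26565) - 3980 = 1524 - 3980 = -2456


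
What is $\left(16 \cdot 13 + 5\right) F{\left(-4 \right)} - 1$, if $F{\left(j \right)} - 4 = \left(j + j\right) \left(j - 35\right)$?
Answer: $67307$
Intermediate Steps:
$F{\left(j \right)} = 4 + 2 j \left(-35 + j\right)$ ($F{\left(j \right)} = 4 + \left(j + j\right) \left(j - 35\right) = 4 + 2 j \left(-35 + j\right)$)
$\left(16 \cdot 13 + 5\right) F{\left(-4 \right)} - 1 = \left(16 \cdot 13 + 5\right) \left(4 - -280 + 2 \left(-4\right)^{2}\right) - 1 = \left(208 + 5\right) \left(4 + 280 + 2 \cdot 16\right) - 1 = 213 \left(4 + 280 + 32\right) - 1 = 213 \cdot 316 - 1 = 67308 - 1 = 67307$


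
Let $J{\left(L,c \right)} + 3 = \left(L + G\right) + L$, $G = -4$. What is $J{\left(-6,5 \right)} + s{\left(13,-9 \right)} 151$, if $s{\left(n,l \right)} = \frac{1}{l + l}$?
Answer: $- \frac{493}{18} \approx -27.389$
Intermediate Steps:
$s{\left(n,l \right)} = \frac{1}{2 l}$
$J{\left(L,c \right)} = -7 + 2 L$ ($J{\left(L,c \right)} = -3 + \left(\left(L - 4\right) + L\right) = -3 + \left(\left(-4 + L\right) + L\right) = -3 + \left(-4 + 2 L\right) = -7 + 2 L$)
$J{\left(-6,5 \right)} + s{\left(13,-9 \right)} 151 = \left(-7 + 2 \left(-6\right)\right) + \frac{1}{2 \left(-9\right)} 151 = \left(-7 - 12\right) + \frac{1}{2} \left(- \frac{1}{9}\right) 151 = -19 - \frac{151}{18} = - \frac{493}{18}$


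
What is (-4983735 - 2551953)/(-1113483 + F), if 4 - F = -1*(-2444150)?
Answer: 7535688/3557629 ≈ 2.1182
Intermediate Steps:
F = -2444146 (F = 4 - (-1)*(-2444150) = 4 - 1*2444150 = 4 - 2444150 = -2444146)
(-4983735 - 2551953)/(-1113483 + F) = (-4983735 - 2551953)/(-1113483 - 2444146) = -7535688/(-3557629) = -7535688*(-1/3557629) = 7535688/3557629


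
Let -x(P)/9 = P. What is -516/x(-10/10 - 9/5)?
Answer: -430/21 ≈ -20.476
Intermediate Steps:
x(P) = -9*P
-516/x(-10/10 - 9/5) = -516*(-1/(9*(-10/10 - 9/5))) = -516*(-1/(9*(-10*1/10 - 9*1/5))) = -516*(-1/(9*(-1 - 9/5))) = -516/((-9*(-14/5))) = -516/126/5 = -516*5/126 = -430/21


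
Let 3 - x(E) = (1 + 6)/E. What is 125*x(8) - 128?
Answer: 1101/8 ≈ 137.63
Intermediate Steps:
x(E) = 3 - 7/E (x(E) = 3 - (1 + 6)/E = 3 - 7/E)
125*x(8) - 128 = 125*(3 - 7/8) - 128 = 125*(17/8) - 128 = 2125/8 - 128 = 1101/8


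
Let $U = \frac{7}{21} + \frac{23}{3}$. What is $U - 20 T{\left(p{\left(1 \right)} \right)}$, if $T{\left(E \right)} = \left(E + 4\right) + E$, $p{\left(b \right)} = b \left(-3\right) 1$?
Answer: $48$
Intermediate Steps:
$p{\left(b \right)} = - 3 b$ ($p{\left(b \right)} = - 3 b 1 = - 3 b$)
$T{\left(E \right)} = 4 + 2 E$ ($T{\left(E \right)} = \left(4 + E\right) + E = 4 + 2 E$)
$U = 8$ ($U = 7 \cdot \frac{1}{21} + 23 \cdot \frac{1}{3} = \frac{1}{3} + \frac{23}{3} = 8$)
$U - 20 T{\left(p{\left(1 \right)} \right)} = 8 - 20 \left(4 + 2 \left(\left(-3\right) 1\right)\right) = 8 - 20 \left(4 + 2 \left(-3\right)\right) = 8 - 20 \left(4 - 6\right) = 8 - -40 = 8 + 40 = 48$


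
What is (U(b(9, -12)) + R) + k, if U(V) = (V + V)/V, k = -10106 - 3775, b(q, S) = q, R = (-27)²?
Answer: -13150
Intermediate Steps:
R = 729
k = -13881
U(V) = 2 (U(V) = (2*V)/V = 2)
(U(b(9, -12)) + R) + k = (2 + 729) - 13881 = 731 - 13881 = -13150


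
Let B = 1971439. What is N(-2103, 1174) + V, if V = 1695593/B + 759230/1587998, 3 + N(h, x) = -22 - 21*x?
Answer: -38628452266208527/1565320594561 ≈ -24678.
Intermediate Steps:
N(h, x) = -25 - 21*x (N(h, x) = -3 + (-22 - 21*x) = -25 - 21*x)
V = 2094686962392/1565320594561 (V = 1695593/1971439 + 759230/1587998 = 1695593*(1/1971439) + 759230*(1/1587998) = 1695593/1971439 + 379615/793999 = 2094686962392/1565320594561 ≈ 1.3382)
N(-2103, 1174) + V = (-25 - 21*1174) + 2094686962392/1565320594561 = (-25 - 24654) + 2094686962392/1565320594561 = -24679 + 2094686962392/1565320594561 = -38628452266208527/1565320594561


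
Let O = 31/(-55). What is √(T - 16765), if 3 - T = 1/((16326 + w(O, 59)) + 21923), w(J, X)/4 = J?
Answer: I*√74172033693807647/2103571 ≈ 129.47*I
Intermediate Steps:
O = -31/55 (O = 31*(-1/55) = -31/55 ≈ -0.56364)
w(J, X) = 4*J
T = 6310658/2103571 (T = 3 - 1/((16326 + 4*(-31/55)) + 21923) = 3 - 1/((16326 - 124/55) + 21923) = 3 - 1/(897806/55 + 21923) = 3 - 1/2103571/55 = 3 - 1*55/2103571 = 3 - 55/2103571 = 6310658/2103571 ≈ 3.0000)
√(T - 16765) = √(6310658/2103571 - 16765) = √(-35260057157/2103571) = I*√74172033693807647/2103571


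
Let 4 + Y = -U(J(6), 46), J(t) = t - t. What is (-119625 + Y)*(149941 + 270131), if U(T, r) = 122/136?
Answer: -854303891994/17 ≈ -5.0253e+10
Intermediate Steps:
J(t) = 0
U(T, r) = 61/68 (U(T, r) = 122*(1/136) = 61/68)
Y = -333/68 (Y = -4 - 1*61/68 = -4 - 61/68 = -333/68 ≈ -4.8971)
(-119625 + Y)*(149941 + 270131) = (-119625 - 333/68)*(149941 + 270131) = -8134833/68*420072 = -854303891994/17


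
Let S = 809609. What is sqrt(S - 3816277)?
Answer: 2*I*sqrt(751667) ≈ 1734.0*I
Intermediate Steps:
sqrt(S - 3816277) = sqrt(809609 - 3816277) = sqrt(-3006668) = 2*I*sqrt(751667)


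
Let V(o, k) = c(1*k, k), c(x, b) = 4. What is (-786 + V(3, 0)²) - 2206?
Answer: -2976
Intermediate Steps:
V(o, k) = 4
(-786 + V(3, 0)²) - 2206 = (-786 + 4²) - 2206 = (-786 + 16) - 2206 = -770 - 2206 = -2976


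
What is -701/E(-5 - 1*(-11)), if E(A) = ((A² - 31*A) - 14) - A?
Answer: 701/170 ≈ 4.1235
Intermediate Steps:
E(A) = -14 + A² - 32*A (E(A) = (-14 + A² - 31*A) - A = -14 + A² - 32*A)
-701/E(-5 - 1*(-11)) = -701/(-14 + (-5 - 1*(-11))² - 32*(-5 - 1*(-11))) = -701/(-14 + (-5 + 11)² - 32*(-5 + 11)) = -701/(-14 + 6² - 32*6) = -701/(-14 + 36 - 192) = -701/(-170) = -701*(-1/170) = 701/170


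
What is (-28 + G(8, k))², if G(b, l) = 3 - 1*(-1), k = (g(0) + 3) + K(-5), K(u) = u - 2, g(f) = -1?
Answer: 576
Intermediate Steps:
K(u) = -2 + u
k = -5 (k = (-1 + 3) + (-2 - 5) = 2 - 7 = -5)
G(b, l) = 4 (G(b, l) = 3 + 1 = 4)
(-28 + G(8, k))² = (-28 + 4)² = (-24)² = 576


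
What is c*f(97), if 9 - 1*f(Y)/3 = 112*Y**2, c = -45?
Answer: 142262865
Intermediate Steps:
f(Y) = 27 - 336*Y**2
c*f(97) = -45*(27 - 336*97**2) = -45*(27 - 336*9409) = -45*(27 - 3161424) = -45*(-3161397) = 142262865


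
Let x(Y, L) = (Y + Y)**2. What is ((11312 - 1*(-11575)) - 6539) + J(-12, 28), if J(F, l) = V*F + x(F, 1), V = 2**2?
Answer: 16876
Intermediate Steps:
x(Y, L) = 4*Y**2 (x(Y, L) = (2*Y)**2 = 4*Y**2)
V = 4
J(F, l) = 4*F + 4*F**2
((11312 - 1*(-11575)) - 6539) + J(-12, 28) = ((11312 - 1*(-11575)) - 6539) + 4*(-12)*(1 - 12) = ((11312 + 11575) - 6539) + 4*(-12)*(-11) = (22887 - 6539) + 528 = 16348 + 528 = 16876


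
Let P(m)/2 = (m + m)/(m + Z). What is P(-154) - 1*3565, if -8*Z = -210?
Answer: -259893/73 ≈ -3560.2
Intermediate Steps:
Z = 105/4 (Z = -1/8*(-210) = 105/4 ≈ 26.250)
P(m) = 4*m/(105/4 + m) (P(m) = 2*((m + m)/(m + 105/4)) = 2*((2*m)/(105/4 + m)) = 2*(2*m/(105/4 + m)) = 4*m/(105/4 + m))
P(-154) - 1*3565 = 16*(-154)/(105 + 4*(-154)) - 1*3565 = 16*(-154)/(105 - 616) - 3565 = 16*(-154)/(-511) - 3565 = 16*(-154)*(-1/511) - 3565 = 352/73 - 3565 = -259893/73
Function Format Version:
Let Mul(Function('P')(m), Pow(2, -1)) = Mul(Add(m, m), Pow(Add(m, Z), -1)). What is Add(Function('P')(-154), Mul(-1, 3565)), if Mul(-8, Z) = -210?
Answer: Rational(-259893, 73) ≈ -3560.2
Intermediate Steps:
Z = Rational(105, 4) (Z = Mul(Rational(-1, 8), -210) = Rational(105, 4) ≈ 26.250)
Function('P')(m) = Mul(4, m, Pow(Add(Rational(105, 4), m), -1)) (Function('P')(m) = Mul(2, Mul(Add(m, m), Pow(Add(m, Rational(105, 4)), -1))) = Mul(2, Mul(Mul(2, m), Pow(Add(Rational(105, 4), m), -1))) = Mul(2, Mul(2, m, Pow(Add(Rational(105, 4), m), -1))) = Mul(4, m, Pow(Add(Rational(105, 4), m), -1)))
Add(Function('P')(-154), Mul(-1, 3565)) = Add(Mul(16, -154, Pow(Add(105, Mul(4, -154)), -1)), Mul(-1, 3565)) = Add(Mul(16, -154, Pow(Add(105, -616), -1)), -3565) = Add(Mul(16, -154, Pow(-511, -1)), -3565) = Add(Mul(16, -154, Rational(-1, 511)), -3565) = Add(Rational(352, 73), -3565) = Rational(-259893, 73)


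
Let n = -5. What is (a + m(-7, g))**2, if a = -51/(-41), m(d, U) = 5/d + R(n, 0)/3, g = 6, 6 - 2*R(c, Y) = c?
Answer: 16556761/2965284 ≈ 5.5835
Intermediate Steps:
R(c, Y) = 3 - c/2
m(d, U) = 11/6 + 5/d (m(d, U) = 5/d + (3 - 1/2*(-5))/3 = 5/d + (3 + 5/2)*(1/3) = 5/d + (11/2)*(1/3) = 5/d + 11/6 = 11/6 + 5/d)
a = 51/41 (a = -51*(-1/41) = 51/41 ≈ 1.2439)
(a + m(-7, g))**2 = (51/41 + (11/6 + 5/(-7)))**2 = (51/41 + (11/6 + 5*(-1/7)))**2 = (51/41 + (11/6 - 5/7))**2 = (51/41 + 47/42)**2 = (4069/1722)**2 = 16556761/2965284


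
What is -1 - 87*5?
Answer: -436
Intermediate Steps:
-1 - 87*5 = -1 - 29*15 = -1 - 435 = -436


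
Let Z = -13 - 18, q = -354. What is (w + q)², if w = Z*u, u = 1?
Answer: 148225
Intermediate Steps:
Z = -31
w = -31 (w = -31*1 = -31)
(w + q)² = (-31 - 354)² = (-385)² = 148225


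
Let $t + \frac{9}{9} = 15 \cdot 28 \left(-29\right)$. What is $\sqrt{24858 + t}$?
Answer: $\sqrt{12677} \approx 112.59$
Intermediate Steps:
$t = -12181$ ($t = -1 + 15 \cdot 28 \left(-29\right) = -1 + 420 \left(-29\right) = -1 - 12180 = -12181$)
$\sqrt{24858 + t} = \sqrt{24858 - 12181} = \sqrt{12677}$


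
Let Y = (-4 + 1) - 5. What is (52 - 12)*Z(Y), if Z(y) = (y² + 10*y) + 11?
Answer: -200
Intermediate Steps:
Y = -8 (Y = -3 - 5 = -8)
Z(y) = 11 + y² + 10*y
(52 - 12)*Z(Y) = (52 - 12)*(11 + (-8)² + 10*(-8)) = 40*(11 + 64 - 80) = 40*(-5) = -200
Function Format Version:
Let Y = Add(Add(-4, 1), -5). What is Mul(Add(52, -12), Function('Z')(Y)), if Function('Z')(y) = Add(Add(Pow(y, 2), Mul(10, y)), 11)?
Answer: -200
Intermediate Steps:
Y = -8 (Y = Add(-3, -5) = -8)
Function('Z')(y) = Add(11, Pow(y, 2), Mul(10, y))
Mul(Add(52, -12), Function('Z')(Y)) = Mul(Add(52, -12), Add(11, Pow(-8, 2), Mul(10, -8))) = Mul(40, Add(11, 64, -80)) = Mul(40, -5) = -200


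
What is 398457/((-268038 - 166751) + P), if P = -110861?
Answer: -398457/545650 ≈ -0.73024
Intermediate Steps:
398457/((-268038 - 166751) + P) = 398457/((-268038 - 166751) - 110861) = 398457/(-434789 - 110861) = 398457/(-545650) = 398457*(-1/545650) = -398457/545650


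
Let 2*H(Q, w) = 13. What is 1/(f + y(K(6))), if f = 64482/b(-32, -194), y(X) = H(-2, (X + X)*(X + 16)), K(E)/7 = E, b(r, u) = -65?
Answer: -130/128119 ≈ -0.0010147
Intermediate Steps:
H(Q, w) = 13/2 (H(Q, w) = (½)*13 = 13/2)
K(E) = 7*E
y(X) = 13/2
f = -64482/65 (f = 64482/(-65) = 64482*(-1/65) = -64482/65 ≈ -992.03)
1/(f + y(K(6))) = 1/(-64482/65 + 13/2) = 1/(-128119/130) = -130/128119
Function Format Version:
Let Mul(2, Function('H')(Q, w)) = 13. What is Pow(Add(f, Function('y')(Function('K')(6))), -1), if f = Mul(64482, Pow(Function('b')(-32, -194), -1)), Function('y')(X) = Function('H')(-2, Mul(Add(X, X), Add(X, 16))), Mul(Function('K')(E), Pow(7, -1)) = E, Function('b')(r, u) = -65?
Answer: Rational(-130, 128119) ≈ -0.0010147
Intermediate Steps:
Function('H')(Q, w) = Rational(13, 2) (Function('H')(Q, w) = Mul(Rational(1, 2), 13) = Rational(13, 2))
Function('K')(E) = Mul(7, E)
Function('y')(X) = Rational(13, 2)
f = Rational(-64482, 65) (f = Mul(64482, Pow(-65, -1)) = Mul(64482, Rational(-1, 65)) = Rational(-64482, 65) ≈ -992.03)
Pow(Add(f, Function('y')(Function('K')(6))), -1) = Pow(Add(Rational(-64482, 65), Rational(13, 2)), -1) = Pow(Rational(-128119, 130), -1) = Rational(-130, 128119)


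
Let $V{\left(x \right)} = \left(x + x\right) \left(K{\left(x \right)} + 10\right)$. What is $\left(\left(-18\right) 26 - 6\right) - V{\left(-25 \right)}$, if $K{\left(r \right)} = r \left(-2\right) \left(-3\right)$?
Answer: $-7474$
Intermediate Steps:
$K{\left(r \right)} = 6 r$ ($K{\left(r \right)} = - 2 r \left(-3\right) = 6 r$)
$V{\left(x \right)} = 2 x \left(10 + 6 x\right)$ ($V{\left(x \right)} = \left(x + x\right) \left(6 x + 10\right) = 2 x \left(10 + 6 x\right)$)
$\left(\left(-18\right) 26 - 6\right) - V{\left(-25 \right)} = \left(\left(-18\right) 26 - 6\right) - 4 \left(-25\right) \left(5 + 3 \left(-25\right)\right) = \left(-468 - 6\right) - 4 \left(-25\right) \left(5 - 75\right) = -474 - 4 \left(-25\right) \left(-70\right) = -474 - 7000 = -7474$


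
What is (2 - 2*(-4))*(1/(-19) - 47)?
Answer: -8940/19 ≈ -470.53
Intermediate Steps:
(2 - 2*(-4))*(1/(-19) - 47) = (2 + 8)*(-1/19 - 47) = 10*(-894/19) = -8940/19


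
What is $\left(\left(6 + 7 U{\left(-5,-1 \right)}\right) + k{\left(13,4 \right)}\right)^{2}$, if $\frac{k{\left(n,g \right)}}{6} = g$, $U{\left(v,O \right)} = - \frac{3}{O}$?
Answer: $2601$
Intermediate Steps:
$k{\left(n,g \right)} = 6 g$
$\left(\left(6 + 7 U{\left(-5,-1 \right)}\right) + k{\left(13,4 \right)}\right)^{2} = \left(\left(6 + 7 \left(- \frac{3}{-1}\right)\right) + 6 \cdot 4\right)^{2} = \left(\left(6 + 7 \left(\left(-3\right) \left(-1\right)\right)\right) + 24\right)^{2} = \left(\left(6 + 7 \cdot 3\right) + 24\right)^{2} = \left(\left(6 + 21\right) + 24\right)^{2} = \left(27 + 24\right)^{2} = 51^{2} = 2601$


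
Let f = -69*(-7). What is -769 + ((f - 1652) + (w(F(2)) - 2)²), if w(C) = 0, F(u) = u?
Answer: -1934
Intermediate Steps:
f = 483
-769 + ((f - 1652) + (w(F(2)) - 2)²) = -769 + ((483 - 1652) + (0 - 2)²) = -769 + (-1169 + (-2)²) = -769 + (-1169 + 4) = -769 - 1165 = -1934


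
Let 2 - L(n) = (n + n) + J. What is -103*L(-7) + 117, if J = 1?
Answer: -1428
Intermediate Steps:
L(n) = 1 - 2*n (L(n) = 2 - ((n + n) + 1) = 2 - (2*n + 1) = 2 - (1 + 2*n) = 2 + (-1 - 2*n) = 1 - 2*n)
-103*L(-7) + 117 = -103*(1 - 2*(-7)) + 117 = -103*(1 + 14) + 117 = -103*15 + 117 = -1545 + 117 = -1428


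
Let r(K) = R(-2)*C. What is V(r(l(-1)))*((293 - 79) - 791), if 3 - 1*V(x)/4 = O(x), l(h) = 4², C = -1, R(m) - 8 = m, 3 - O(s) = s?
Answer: 13848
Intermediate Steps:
O(s) = 3 - s
R(m) = 8 + m
l(h) = 16
r(K) = -6 (r(K) = (8 - 2)*(-1) = 6*(-1) = -6)
V(x) = 4*x (V(x) = 12 - 4*(3 - x) = 12 + (-12 + 4*x) = 4*x)
V(r(l(-1)))*((293 - 79) - 791) = (4*(-6))*((293 - 79) - 791) = -24*(214 - 791) = -24*(-577) = 13848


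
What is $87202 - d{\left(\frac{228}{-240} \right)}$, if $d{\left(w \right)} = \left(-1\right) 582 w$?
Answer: $\frac{866491}{10} \approx 86649.0$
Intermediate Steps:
$d{\left(w \right)} = - 582 w$
$87202 - d{\left(\frac{228}{-240} \right)} = 87202 - - 582 \frac{228}{-240} = 87202 - - 582 \cdot 228 \left(- \frac{1}{240}\right) = 87202 - \left(-582\right) \left(- \frac{19}{20}\right) = 87202 - \frac{5529}{10} = \frac{866491}{10}$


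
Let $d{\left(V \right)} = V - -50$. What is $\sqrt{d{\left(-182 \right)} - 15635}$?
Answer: $i \sqrt{15767} \approx 125.57 i$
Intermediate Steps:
$d{\left(V \right)} = 50 + V$ ($d{\left(V \right)} = V + 50 = 50 + V$)
$\sqrt{d{\left(-182 \right)} - 15635} = \sqrt{\left(50 - 182\right) - 15635} = \sqrt{-132 - 15635} = \sqrt{-15767} = i \sqrt{15767}$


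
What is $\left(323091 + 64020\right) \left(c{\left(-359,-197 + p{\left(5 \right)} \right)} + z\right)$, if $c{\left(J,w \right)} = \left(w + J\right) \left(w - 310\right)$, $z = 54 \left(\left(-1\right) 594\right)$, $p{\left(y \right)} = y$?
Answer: $94658704386$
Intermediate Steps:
$z = -32076$ ($z = 54 \left(-594\right) = -32076$)
$c{\left(J,w \right)} = \left(-310 + w\right) \left(J + w\right)$ ($c{\left(J,w \right)} = \left(J + w\right) \left(-310 + w\right) = \left(-310 + w\right) \left(J + w\right)$)
$\left(323091 + 64020\right) \left(c{\left(-359,-197 + p{\left(5 \right)} \right)} + z\right) = \left(323091 + 64020\right) \left(\left(\left(-197 + 5\right)^{2} - -111290 - 310 \left(-197 + 5\right) - 359 \left(-197 + 5\right)\right) - 32076\right) = 387111 \left(\left(\left(-192\right)^{2} + 111290 - -59520 - -68928\right) - 32076\right) = 387111 \left(\left(36864 + 111290 + 59520 + 68928\right) - 32076\right) = 387111 \left(276602 - 32076\right) = 387111 \cdot 244526 = 94658704386$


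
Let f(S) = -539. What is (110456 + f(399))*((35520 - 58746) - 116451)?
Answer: -15352876809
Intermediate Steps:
(110456 + f(399))*((35520 - 58746) - 116451) = (110456 - 539)*((35520 - 58746) - 116451) = 109917*(-23226 - 116451) = 109917*(-139677) = -15352876809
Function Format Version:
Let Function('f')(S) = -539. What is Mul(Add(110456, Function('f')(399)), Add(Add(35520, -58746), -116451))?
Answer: -15352876809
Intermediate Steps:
Mul(Add(110456, Function('f')(399)), Add(Add(35520, -58746), -116451)) = Mul(Add(110456, -539), Add(Add(35520, -58746), -116451)) = Mul(109917, Add(-23226, -116451)) = Mul(109917, -139677) = -15352876809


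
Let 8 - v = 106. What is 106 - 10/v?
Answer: 5199/49 ≈ 106.10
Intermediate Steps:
v = -98 (v = 8 - 1*106 = 8 - 106 = -98)
106 - 10/v = 106 - 10/(-98) = 106 - 1/98*(-10) = 106 + 5/49 = 5199/49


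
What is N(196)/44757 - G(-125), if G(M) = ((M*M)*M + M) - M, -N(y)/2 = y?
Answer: 87416015233/44757 ≈ 1.9531e+6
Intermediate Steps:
N(y) = -2*y
G(M) = M**3 (G(M) = (M**2*M + M) - M = (M**3 + M) - M = (M + M**3) - M = M**3)
N(196)/44757 - G(-125) = -2*196/44757 - 1*(-125)**3 = -392*1/44757 - 1*(-1953125) = -392/44757 + 1953125 = 87416015233/44757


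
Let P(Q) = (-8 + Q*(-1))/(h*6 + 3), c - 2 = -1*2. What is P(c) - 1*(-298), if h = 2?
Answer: 4462/15 ≈ 297.47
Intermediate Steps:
c = 0 (c = 2 - 1*2 = 2 - 2 = 0)
P(Q) = -8/15 - Q/15 (P(Q) = (-8 + Q*(-1))/(2*6 + 3) = (-8 - Q)/(12 + 3) = (-8 - Q)/15 = (-8 - Q)*(1/15) = -8/15 - Q/15)
P(c) - 1*(-298) = (-8/15 - 1/15*0) - 1*(-298) = (-8/15 + 0) + 298 = -8/15 + 298 = 4462/15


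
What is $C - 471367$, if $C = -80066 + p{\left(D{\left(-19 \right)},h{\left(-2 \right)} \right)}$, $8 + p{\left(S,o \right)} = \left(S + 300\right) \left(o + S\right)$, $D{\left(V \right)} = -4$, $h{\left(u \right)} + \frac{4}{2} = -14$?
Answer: $-557361$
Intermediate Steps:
$h{\left(u \right)} = -16$ ($h{\left(u \right)} = -2 - 14 = -16$)
$p{\left(S,o \right)} = -8 + \left(300 + S\right) \left(S + o\right)$ ($p{\left(S,o \right)} = -8 + \left(S + 300\right) \left(o + S\right) = -8 + \left(300 + S\right) \left(S + o\right)$)
$C = -85994$ ($C = -80066 + \left(-8 + \left(-4\right)^{2} + 300 \left(-4\right) + 300 \left(-16\right) - -64\right) = -80066 - 5928 = -85994$)
$C - 471367 = -85994 - 471367 = -557361$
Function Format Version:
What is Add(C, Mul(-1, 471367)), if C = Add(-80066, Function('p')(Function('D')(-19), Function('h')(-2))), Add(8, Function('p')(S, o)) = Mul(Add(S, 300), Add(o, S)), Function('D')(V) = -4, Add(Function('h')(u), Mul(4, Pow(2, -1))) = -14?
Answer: -557361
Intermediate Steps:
Function('h')(u) = -16 (Function('h')(u) = Add(-2, -14) = -16)
Function('p')(S, o) = Add(-8, Mul(Add(300, S), Add(S, o))) (Function('p')(S, o) = Add(-8, Mul(Add(S, 300), Add(o, S))) = Add(-8, Mul(Add(300, S), Add(S, o))))
C = -85994 (C = Add(-80066, Add(-8, Pow(-4, 2), Mul(300, -4), Mul(300, -16), Mul(-4, -16))) = Add(-80066, Add(-8, 16, -1200, -4800, 64)) = Add(-80066, -5928) = -85994)
Add(C, Mul(-1, 471367)) = Add(-85994, Mul(-1, 471367)) = Add(-85994, -471367) = -557361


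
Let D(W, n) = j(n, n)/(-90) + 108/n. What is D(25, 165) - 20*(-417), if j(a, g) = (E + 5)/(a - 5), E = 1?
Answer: 220193269/26400 ≈ 8340.7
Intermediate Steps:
j(a, g) = 6/(-5 + a) (j(a, g) = (1 + 5)/(a - 5) = 6/(-5 + a))
D(W, n) = 108/n - 1/(15*(-5 + n)) (D(W, n) = (6/(-5 + n))/(-90) + 108/n = (6/(-5 + n))*(-1/90) + 108/n = -1/(15*(-5 + n)) + 108/n = 108/n - 1/(15*(-5 + n)))
D(25, 165) - 20*(-417) = (1/15)*(-8100 + 1619*165)/(165*(-5 + 165)) - 20*(-417) = (1/15)*(1/165)*(-8100 + 267135)/160 - 1*(-8340) = (1/15)*(1/165)*(1/160)*259035 + 8340 = 17269/26400 + 8340 = 220193269/26400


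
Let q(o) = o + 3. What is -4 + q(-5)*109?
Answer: -222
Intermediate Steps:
q(o) = 3 + o
-4 + q(-5)*109 = -4 + (3 - 5)*109 = -4 - 2*109 = -4 - 218 = -222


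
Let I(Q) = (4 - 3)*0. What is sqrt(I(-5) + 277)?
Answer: sqrt(277) ≈ 16.643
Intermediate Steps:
I(Q) = 0 (I(Q) = 1*0 = 0)
sqrt(I(-5) + 277) = sqrt(0 + 277) = sqrt(277)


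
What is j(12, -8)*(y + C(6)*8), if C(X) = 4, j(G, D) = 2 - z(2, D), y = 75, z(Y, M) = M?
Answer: 1070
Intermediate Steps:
j(G, D) = 2 - D
j(12, -8)*(y + C(6)*8) = (2 - 1*(-8))*(75 + 4*8) = (2 + 8)*(75 + 32) = 10*107 = 1070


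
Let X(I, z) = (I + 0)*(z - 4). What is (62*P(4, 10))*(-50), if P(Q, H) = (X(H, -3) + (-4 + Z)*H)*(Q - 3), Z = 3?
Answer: 248000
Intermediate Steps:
X(I, z) = I*(-4 + z)
P(Q, H) = -8*H*(-3 + Q) (P(Q, H) = (H*(-4 - 3) + (-4 + 3)*H)*(Q - 3) = (H*(-7) - H)*(-3 + Q) = (-7*H - H)*(-3 + Q) = (-8*H)*(-3 + Q) = -8*H*(-3 + Q))
(62*P(4, 10))*(-50) = (62*(8*10*(3 - 1*4)))*(-50) = (62*(8*10*(3 - 4)))*(-50) = (62*(8*10*(-1)))*(-50) = (62*(-80))*(-50) = -4960*(-50) = 248000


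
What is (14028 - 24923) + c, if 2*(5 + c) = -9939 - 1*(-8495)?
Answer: -11622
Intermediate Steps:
c = -727 (c = -5 + (-9939 - 1*(-8495))/2 = -5 + (-9939 + 8495)/2 = -5 + (½)*(-1444) = -5 - 722 = -727)
(14028 - 24923) + c = (14028 - 24923) - 727 = -10895 - 727 = -11622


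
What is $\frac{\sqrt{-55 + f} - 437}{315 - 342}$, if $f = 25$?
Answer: $\frac{437}{27} - \frac{i \sqrt{30}}{27} \approx 16.185 - 0.20286 i$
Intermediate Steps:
$\frac{\sqrt{-55 + f} - 437}{315 - 342} = \frac{\sqrt{-55 + 25} - 437}{315 - 342} = \frac{\sqrt{-30} - 437}{-27} = \left(i \sqrt{30} - 437\right) \left(- \frac{1}{27}\right) = \left(-437 + i \sqrt{30}\right) \left(- \frac{1}{27}\right) = \frac{437}{27} - \frac{i \sqrt{30}}{27}$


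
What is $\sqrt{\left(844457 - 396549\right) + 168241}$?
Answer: $3 \sqrt{68461} \approx 784.95$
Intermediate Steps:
$\sqrt{\left(844457 - 396549\right) + 168241} = \sqrt{447908 + 168241} = \sqrt{616149} = 3 \sqrt{68461}$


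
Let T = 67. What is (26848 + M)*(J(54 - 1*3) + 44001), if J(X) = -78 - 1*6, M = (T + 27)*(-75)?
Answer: 869468766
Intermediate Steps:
M = -7050 (M = (67 + 27)*(-75) = 94*(-75) = -7050)
J(X) = -84 (J(X) = -78 - 6 = -84)
(26848 + M)*(J(54 - 1*3) + 44001) = (26848 - 7050)*(-84 + 44001) = 19798*43917 = 869468766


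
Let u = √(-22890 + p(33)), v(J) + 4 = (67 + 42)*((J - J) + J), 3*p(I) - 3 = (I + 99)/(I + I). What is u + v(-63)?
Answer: -6871 + I*√205995/3 ≈ -6871.0 + 151.29*I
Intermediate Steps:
p(I) = 1 + (99 + I)/(6*I) (p(I) = 1 + ((I + 99)/(I + I))/3 = 1 + ((99 + I)/((2*I)))/3 = 1 + ((99 + I)*(1/(2*I)))/3 = 1 + ((99 + I)/(2*I))/3 = 1 + (99 + I)/(6*I))
v(J) = -4 + 109*J (v(J) = -4 + (67 + 42)*((J - J) + J) = -4 + 109*(0 + J) = -4 + 109*J)
u = I*√205995/3 (u = √(-22890 + (⅙)*(99 + 7*33)/33) = √(-22890 + (⅙)*(1/33)*(99 + 231)) = √(-22890 + (⅙)*(1/33)*330) = √(-22890 + 5/3) = √(-68665/3) = I*√205995/3 ≈ 151.29*I)
u + v(-63) = I*√205995/3 + (-4 + 109*(-63)) = I*√205995/3 + (-4 - 6867) = I*√205995/3 - 6871 = -6871 + I*√205995/3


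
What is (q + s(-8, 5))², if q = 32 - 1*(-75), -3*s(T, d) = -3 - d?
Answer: 108241/9 ≈ 12027.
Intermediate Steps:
s(T, d) = 1 + d/3 (s(T, d) = -(-3 - d)/3 = 1 + d/3)
q = 107 (q = 32 + 75 = 107)
(q + s(-8, 5))² = (107 + (1 + (⅓)*5))² = (107 + (1 + 5/3))² = (107 + 8/3)² = (329/3)² = 108241/9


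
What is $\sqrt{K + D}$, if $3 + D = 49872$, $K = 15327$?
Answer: $6 \sqrt{1811} \approx 255.33$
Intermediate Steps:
$D = 49869$ ($D = -3 + 49872 = 49869$)
$\sqrt{K + D} = \sqrt{15327 + 49869} = \sqrt{65196} = 6 \sqrt{1811}$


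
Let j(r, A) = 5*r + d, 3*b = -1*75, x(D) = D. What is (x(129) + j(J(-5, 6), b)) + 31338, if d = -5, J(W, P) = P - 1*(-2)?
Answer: 31502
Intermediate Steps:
J(W, P) = 2 + P (J(W, P) = P + 2 = 2 + P)
b = -25 (b = (-1*75)/3 = (⅓)*(-75) = -25)
j(r, A) = -5 + 5*r (j(r, A) = 5*r - 5 = -5 + 5*r)
(x(129) + j(J(-5, 6), b)) + 31338 = (129 + (-5 + 5*(2 + 6))) + 31338 = (129 + (-5 + 5*8)) + 31338 = (129 + (-5 + 40)) + 31338 = (129 + 35) + 31338 = 164 + 31338 = 31502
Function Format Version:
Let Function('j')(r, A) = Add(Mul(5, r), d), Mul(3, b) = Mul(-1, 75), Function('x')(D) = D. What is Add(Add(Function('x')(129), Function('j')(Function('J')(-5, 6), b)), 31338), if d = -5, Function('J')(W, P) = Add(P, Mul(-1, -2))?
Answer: 31502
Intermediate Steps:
Function('J')(W, P) = Add(2, P) (Function('J')(W, P) = Add(P, 2) = Add(2, P))
b = -25 (b = Mul(Rational(1, 3), Mul(-1, 75)) = Mul(Rational(1, 3), -75) = -25)
Function('j')(r, A) = Add(-5, Mul(5, r)) (Function('j')(r, A) = Add(Mul(5, r), -5) = Add(-5, Mul(5, r)))
Add(Add(Function('x')(129), Function('j')(Function('J')(-5, 6), b)), 31338) = Add(Add(129, Add(-5, Mul(5, Add(2, 6)))), 31338) = Add(Add(129, Add(-5, Mul(5, 8))), 31338) = Add(Add(129, Add(-5, 40)), 31338) = Add(Add(129, 35), 31338) = Add(164, 31338) = 31502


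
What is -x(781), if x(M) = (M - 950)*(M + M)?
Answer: 263978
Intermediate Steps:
x(M) = 2*M*(-950 + M) (x(M) = (-950 + M)*(2*M) = 2*M*(-950 + M))
-x(781) = -2*781*(-950 + 781) = -2*781*(-169) = -1*(-263978) = 263978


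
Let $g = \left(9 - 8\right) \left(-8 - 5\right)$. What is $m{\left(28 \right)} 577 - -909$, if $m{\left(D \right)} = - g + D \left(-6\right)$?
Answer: $-88526$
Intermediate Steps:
$g = -13$ ($g = 1 \left(-13\right) = -13$)
$m{\left(D \right)} = 13 - 6 D$ ($m{\left(D \right)} = \left(-1\right) \left(-13\right) + D \left(-6\right) = 13 - 6 D$)
$m{\left(28 \right)} 577 - -909 = \left(13 - 168\right) 577 - -909 = \left(13 - 168\right) 577 + 909 = \left(-155\right) 577 + 909 = -89435 + 909 = -88526$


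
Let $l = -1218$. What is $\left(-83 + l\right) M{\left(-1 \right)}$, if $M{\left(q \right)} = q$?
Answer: $1301$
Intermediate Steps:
$\left(-83 + l\right) M{\left(-1 \right)} = \left(-83 - 1218\right) \left(-1\right) = \left(-1301\right) \left(-1\right) = 1301$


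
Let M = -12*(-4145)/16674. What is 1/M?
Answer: 2779/8290 ≈ 0.33522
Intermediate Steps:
M = 8290/2779 (M = 49740*(1/16674) = 8290/2779 ≈ 2.9831)
1/M = 1/(8290/2779) = 2779/8290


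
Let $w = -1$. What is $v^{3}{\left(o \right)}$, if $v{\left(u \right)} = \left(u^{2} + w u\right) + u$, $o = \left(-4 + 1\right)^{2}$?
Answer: $531441$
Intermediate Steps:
$o = 9$ ($o = \left(-3\right)^{2} = 9$)
$v{\left(u \right)} = u^{2}$ ($v{\left(u \right)} = \left(u^{2} - u\right) + u = u^{2}$)
$v^{3}{\left(o \right)} = \left(9^{2}\right)^{3} = 81^{3} = 531441$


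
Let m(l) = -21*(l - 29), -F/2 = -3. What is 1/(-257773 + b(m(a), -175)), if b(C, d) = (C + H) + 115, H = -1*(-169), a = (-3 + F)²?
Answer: -1/257069 ≈ -3.8900e-6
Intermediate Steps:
F = 6 (F = -2*(-3) = 6)
a = 9 (a = (-3 + 6)² = 3² = 9)
m(l) = 609 - 21*l (m(l) = -21*(-29 + l) = 609 - 21*l)
H = 169
b(C, d) = 284 + C (b(C, d) = (C + 169) + 115 = (169 + C) + 115 = 284 + C)
1/(-257773 + b(m(a), -175)) = 1/(-257773 + (284 + (609 - 21*9))) = 1/(-257773 + (284 + (609 - 189))) = 1/(-257773 + (284 + 420)) = 1/(-257773 + 704) = 1/(-257069) = -1/257069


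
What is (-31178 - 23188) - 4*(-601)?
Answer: -51962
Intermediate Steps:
(-31178 - 23188) - 4*(-601) = -54366 + 2404 = -51962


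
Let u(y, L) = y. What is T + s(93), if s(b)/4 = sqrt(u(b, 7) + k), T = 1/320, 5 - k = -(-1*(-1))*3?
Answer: 1/320 + 4*sqrt(101) ≈ 40.203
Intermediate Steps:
k = 8 (k = 5 - (-1)*-1*(-1)*3 = 5 - (-1)*1*3 = 5 - (-1)*3 = 5 - 1*(-3) = 5 + 3 = 8)
T = 1/320 ≈ 0.0031250
s(b) = 4*sqrt(8 + b) (s(b) = 4*sqrt(b + 8) = 4*sqrt(8 + b))
T + s(93) = 1/320 + 4*sqrt(8 + 93) = 1/320 + 4*sqrt(101)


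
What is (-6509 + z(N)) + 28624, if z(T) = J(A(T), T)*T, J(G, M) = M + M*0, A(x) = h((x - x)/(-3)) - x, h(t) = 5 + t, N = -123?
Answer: 37244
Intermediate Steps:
A(x) = 5 - x (A(x) = (5 + (x - x)/(-3)) - x = (5 + 0*(-⅓)) - x = (5 + 0) - x = 5 - x)
J(G, M) = M (J(G, M) = M + 0 = M)
z(T) = T² (z(T) = T*T = T²)
(-6509 + z(N)) + 28624 = (-6509 + (-123)²) + 28624 = (-6509 + 15129) + 28624 = 8620 + 28624 = 37244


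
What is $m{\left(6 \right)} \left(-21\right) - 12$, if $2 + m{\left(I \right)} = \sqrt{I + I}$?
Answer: $30 - 42 \sqrt{3} \approx -42.746$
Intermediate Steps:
$m{\left(I \right)} = -2 + \sqrt{2} \sqrt{I}$ ($m{\left(I \right)} = -2 + \sqrt{I + I} = -2 + \sqrt{2 I} = -2 + \sqrt{2} \sqrt{I}$)
$m{\left(6 \right)} \left(-21\right) - 12 = \left(-2 + \sqrt{2} \sqrt{6}\right) \left(-21\right) - 12 = \left(-2 + 2 \sqrt{3}\right) \left(-21\right) - 12 = \left(42 - 42 \sqrt{3}\right) - 12 = 30 - 42 \sqrt{3}$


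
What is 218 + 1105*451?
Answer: 498573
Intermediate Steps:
218 + 1105*451 = 218 + 498355 = 498573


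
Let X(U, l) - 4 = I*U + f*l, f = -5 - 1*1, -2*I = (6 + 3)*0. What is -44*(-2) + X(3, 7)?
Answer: 50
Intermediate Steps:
I = 0 (I = -(6 + 3)*0/2 = -9*0/2 = -½*0 = 0)
f = -6 (f = -5 - 1 = -6)
X(U, l) = 4 - 6*l (X(U, l) = 4 + (0*U - 6*l) = 4 + (0 - 6*l) = 4 - 6*l)
-44*(-2) + X(3, 7) = -44*(-2) + (4 - 6*7) = 88 + (4 - 42) = 88 - 38 = 50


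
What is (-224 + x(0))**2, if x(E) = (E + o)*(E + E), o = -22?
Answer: 50176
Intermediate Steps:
x(E) = 2*E*(-22 + E) (x(E) = (E - 22)*(E + E) = (-22 + E)*(2*E) = 2*E*(-22 + E))
(-224 + x(0))**2 = (-224 + 2*0*(-22 + 0))**2 = (-224 + 2*0*(-22))**2 = (-224 + 0)**2 = (-224)**2 = 50176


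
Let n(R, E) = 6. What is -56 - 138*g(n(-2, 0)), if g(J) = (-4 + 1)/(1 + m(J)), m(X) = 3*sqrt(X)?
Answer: -3382/53 + 1242*sqrt(6)/53 ≈ -6.4101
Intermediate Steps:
g(J) = -3/(1 + 3*sqrt(J)) (g(J) = (-4 + 1)/(1 + 3*sqrt(J)) = -3/(1 + 3*sqrt(J)))
-56 - 138*g(n(-2, 0)) = -56 - (-414)/(1 + 3*sqrt(6)) = -56 + 414/(1 + 3*sqrt(6))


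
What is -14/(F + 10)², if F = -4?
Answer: -7/18 ≈ -0.38889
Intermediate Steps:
-14/(F + 10)² = -14/(-4 + 10)² = -14/6² = -14/36 = (1/36)*(-14) = -7/18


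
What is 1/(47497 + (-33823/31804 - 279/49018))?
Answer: 779484236/37022329352727 ≈ 2.1054e-5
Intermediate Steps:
1/(47497 + (-33823/31804 - 279/49018)) = 1/(47497 - 833404565/779484236) = 1/(37022329352727/779484236) = 779484236/37022329352727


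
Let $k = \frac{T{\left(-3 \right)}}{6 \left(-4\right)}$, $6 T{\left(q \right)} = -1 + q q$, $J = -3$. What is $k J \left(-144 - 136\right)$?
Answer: $- \frac{140}{3} \approx -46.667$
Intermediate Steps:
$T{\left(q \right)} = - \frac{1}{6} + \frac{q^{2}}{6}$ ($T{\left(q \right)} = \frac{-1 + q q}{6} = \frac{-1 + q^{2}}{6} = - \frac{1}{6} + \frac{q^{2}}{6}$)
$k = - \frac{1}{18}$ ($k = \frac{- \frac{1}{6} + \frac{\left(-3\right)^{2}}{6}}{6 \left(-4\right)} = \frac{- \frac{1}{6} + \frac{1}{6} \cdot 9}{-24} = \left(- \frac{1}{6} + \frac{3}{2}\right) \left(- \frac{1}{24}\right) = \frac{4}{3} \left(- \frac{1}{24}\right) = - \frac{1}{18} \approx -0.055556$)
$k J \left(-144 - 136\right) = \left(- \frac{1}{18}\right) \left(-3\right) \left(-144 - 136\right) = \frac{1}{6} \left(-280\right) = - \frac{140}{3}$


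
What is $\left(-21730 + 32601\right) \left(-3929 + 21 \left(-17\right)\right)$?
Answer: $-46593106$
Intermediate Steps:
$\left(-21730 + 32601\right) \left(-3929 + 21 \left(-17\right)\right) = 10871 \left(-3929 - 357\right) = 10871 \left(-4286\right) = -46593106$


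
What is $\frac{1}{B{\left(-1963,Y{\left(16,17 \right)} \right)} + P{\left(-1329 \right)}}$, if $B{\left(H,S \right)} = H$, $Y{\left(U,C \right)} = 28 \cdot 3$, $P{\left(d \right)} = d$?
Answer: $- \frac{1}{3292} \approx -0.00030377$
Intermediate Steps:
$Y{\left(U,C \right)} = 84$
$\frac{1}{B{\left(-1963,Y{\left(16,17 \right)} \right)} + P{\left(-1329 \right)}} = \frac{1}{-1963 - 1329} = \frac{1}{-3292} = - \frac{1}{3292}$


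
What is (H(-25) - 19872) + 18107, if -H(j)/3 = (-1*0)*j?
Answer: -1765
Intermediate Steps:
H(j) = 0 (H(j) = -3*(-1*0)*j = -0*j = -3*0 = 0)
(H(-25) - 19872) + 18107 = (0 - 19872) + 18107 = -19872 + 18107 = -1765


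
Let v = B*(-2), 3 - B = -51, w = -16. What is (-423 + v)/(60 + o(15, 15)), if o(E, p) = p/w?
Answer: -944/105 ≈ -8.9905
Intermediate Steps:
B = 54 (B = 3 - 1*(-51) = 3 + 51 = 54)
o(E, p) = -p/16 (o(E, p) = p/(-16) = p*(-1/16) = -p/16)
v = -108 (v = 54*(-2) = -108)
(-423 + v)/(60 + o(15, 15)) = (-423 - 108)/(60 - 1/16*15) = -531/(60 - 15/16) = -531/945/16 = -531*16/945 = -944/105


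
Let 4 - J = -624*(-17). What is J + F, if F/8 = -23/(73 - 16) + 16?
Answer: -597316/57 ≈ -10479.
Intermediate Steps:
J = -10604 (J = 4 - (-624)*(-17) = 4 - 1*10608 = 4 - 10608 = -10604)
F = 7112/57 (F = 8*(-23/(73 - 16) + 16) = 8*(-23/57 + 16) = 8*(889/57) = 7112/57 ≈ 124.77)
J + F = -10604 + 7112/57 = -597316/57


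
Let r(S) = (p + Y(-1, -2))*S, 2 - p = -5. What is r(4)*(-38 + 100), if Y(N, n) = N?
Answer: 1488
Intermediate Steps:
p = 7 (p = 2 - 1*(-5) = 2 + 5 = 7)
r(S) = 6*S (r(S) = (7 - 1)*S = 6*S)
r(4)*(-38 + 100) = (6*4)*(-38 + 100) = 24*62 = 1488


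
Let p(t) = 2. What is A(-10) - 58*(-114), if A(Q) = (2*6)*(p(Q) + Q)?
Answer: 6516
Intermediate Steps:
A(Q) = 24 + 12*Q (A(Q) = (2*6)*(2 + Q) = 12*(2 + Q) = 24 + 12*Q)
A(-10) - 58*(-114) = (24 + 12*(-10)) - 58*(-114) = (24 - 120) + 6612 = -96 + 6612 = 6516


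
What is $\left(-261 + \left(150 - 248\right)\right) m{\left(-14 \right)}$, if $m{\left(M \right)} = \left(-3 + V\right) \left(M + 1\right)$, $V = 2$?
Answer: $-4667$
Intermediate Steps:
$m{\left(M \right)} = -1 - M$ ($m{\left(M \right)} = \left(-3 + 2\right) \left(M + 1\right) = - (1 + M) = -1 - M$)
$\left(-261 + \left(150 - 248\right)\right) m{\left(-14 \right)} = \left(-261 + \left(150 - 248\right)\right) \left(-1 - -14\right) = \left(-261 + \left(150 - 248\right)\right) \left(-1 + 14\right) = \left(-261 - 98\right) 13 = \left(-359\right) 13 = -4667$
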